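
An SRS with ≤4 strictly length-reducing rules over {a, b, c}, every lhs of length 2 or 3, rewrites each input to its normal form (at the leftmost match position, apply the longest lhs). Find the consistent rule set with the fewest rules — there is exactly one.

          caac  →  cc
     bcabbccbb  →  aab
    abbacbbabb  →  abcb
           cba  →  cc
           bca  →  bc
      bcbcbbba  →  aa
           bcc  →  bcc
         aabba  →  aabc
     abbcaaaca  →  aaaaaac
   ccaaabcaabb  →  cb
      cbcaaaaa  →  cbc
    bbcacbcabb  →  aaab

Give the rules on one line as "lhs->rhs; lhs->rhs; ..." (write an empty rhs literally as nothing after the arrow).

ba->c; bbc->aa; ca->c; cbb->b

  | caac => cac => cc
  | bcabbccbb => bcbbccbb => bbccbb => aacbb => aab
  | abbacbbabb => abccbbabb => abcbabb => abccbb => abcb
  | cba => cc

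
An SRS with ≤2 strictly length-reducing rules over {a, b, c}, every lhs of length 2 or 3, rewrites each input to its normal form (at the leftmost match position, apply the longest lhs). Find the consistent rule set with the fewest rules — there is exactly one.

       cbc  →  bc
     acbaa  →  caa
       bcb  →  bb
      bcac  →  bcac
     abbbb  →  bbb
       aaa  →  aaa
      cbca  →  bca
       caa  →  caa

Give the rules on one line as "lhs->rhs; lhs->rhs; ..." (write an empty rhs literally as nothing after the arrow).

ab->c; cb->b

  | cbc => bc
  | acbaa => abaa => caa
  | bcb => bb
  | bcac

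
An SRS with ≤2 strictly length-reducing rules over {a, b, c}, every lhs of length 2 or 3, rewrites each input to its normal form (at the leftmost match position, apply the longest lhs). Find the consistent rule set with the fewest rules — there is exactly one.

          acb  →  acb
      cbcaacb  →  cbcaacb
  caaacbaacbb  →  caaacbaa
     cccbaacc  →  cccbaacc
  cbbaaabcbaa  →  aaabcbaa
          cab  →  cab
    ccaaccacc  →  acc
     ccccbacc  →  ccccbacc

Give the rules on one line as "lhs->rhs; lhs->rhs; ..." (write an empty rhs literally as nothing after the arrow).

  | acb
  | cbcaacb
  | caaacbaacbb => caaacbaa
  | cccbaacc

cbb->; cca->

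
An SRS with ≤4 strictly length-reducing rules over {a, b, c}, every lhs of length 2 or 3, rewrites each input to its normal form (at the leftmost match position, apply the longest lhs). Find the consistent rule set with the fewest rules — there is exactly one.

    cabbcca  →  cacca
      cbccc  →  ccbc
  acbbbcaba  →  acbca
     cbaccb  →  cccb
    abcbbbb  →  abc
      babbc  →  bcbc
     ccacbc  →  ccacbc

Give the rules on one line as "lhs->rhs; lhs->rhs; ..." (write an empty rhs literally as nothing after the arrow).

ba->; bab->bc; bb->; bcc->cb

  | cabbcca => cacca
  | cbccc => ccbc
  | acbbbcaba => acbcaba => acbca
  | cbaccb => cccb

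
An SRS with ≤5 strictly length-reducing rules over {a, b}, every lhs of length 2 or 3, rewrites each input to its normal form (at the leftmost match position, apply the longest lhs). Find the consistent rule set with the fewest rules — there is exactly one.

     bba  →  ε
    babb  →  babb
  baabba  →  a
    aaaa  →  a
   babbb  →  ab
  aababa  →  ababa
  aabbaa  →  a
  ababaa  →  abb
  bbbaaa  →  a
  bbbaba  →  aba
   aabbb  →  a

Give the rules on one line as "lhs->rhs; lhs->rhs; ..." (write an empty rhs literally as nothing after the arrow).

aa->a; baa->ab; bba->; bbb->a

  | bba => ε
  | babb
  | baabba => abbba => aaa => aa => a
  | aaaa => aaa => aa => a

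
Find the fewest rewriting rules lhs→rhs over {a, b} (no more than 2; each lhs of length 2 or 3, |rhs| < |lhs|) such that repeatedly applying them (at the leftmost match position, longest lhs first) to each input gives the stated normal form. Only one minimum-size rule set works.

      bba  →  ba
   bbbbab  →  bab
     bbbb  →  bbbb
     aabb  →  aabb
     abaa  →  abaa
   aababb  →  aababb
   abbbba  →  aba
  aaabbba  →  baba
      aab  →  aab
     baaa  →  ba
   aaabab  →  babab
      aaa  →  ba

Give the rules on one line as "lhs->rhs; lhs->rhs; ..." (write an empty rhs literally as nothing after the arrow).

  | bba => ba
  | bbbbab => bbbab => bbab => bab
  | bbbb
  | aabb

aaa->ba; bba->ba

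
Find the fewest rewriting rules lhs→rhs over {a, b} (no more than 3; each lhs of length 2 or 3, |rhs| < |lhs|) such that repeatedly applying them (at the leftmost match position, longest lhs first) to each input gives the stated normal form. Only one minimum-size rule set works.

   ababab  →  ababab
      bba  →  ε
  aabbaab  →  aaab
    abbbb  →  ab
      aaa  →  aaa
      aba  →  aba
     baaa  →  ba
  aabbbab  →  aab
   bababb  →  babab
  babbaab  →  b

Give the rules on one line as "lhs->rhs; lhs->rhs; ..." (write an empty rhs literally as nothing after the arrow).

  | ababab
  | bba => ε
  | aabbaab => aaab
  | abbbb => abbb => abb => ab

baa->b; bb->b; bba->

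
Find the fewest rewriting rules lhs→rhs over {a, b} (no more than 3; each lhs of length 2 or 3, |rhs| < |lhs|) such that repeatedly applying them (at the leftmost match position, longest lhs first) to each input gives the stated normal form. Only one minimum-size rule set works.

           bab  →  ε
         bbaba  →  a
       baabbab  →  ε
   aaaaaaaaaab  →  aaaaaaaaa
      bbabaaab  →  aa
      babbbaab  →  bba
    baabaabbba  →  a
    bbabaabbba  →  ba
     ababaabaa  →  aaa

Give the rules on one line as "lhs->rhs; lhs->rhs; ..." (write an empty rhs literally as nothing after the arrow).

ab->; bab->ab

  | bab => ab => ε
  | bbaba => baba => aba => a
  | baabbab => babab => abab => ab => ε
  | aaaaaaaaaab => aaaaaaaaa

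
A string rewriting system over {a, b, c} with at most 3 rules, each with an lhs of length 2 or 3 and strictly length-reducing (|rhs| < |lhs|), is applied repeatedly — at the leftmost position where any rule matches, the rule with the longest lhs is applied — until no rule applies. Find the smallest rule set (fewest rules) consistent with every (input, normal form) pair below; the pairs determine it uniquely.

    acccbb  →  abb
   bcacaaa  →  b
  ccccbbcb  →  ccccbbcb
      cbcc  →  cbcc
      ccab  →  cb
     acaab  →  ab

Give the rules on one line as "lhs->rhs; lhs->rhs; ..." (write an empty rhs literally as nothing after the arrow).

  | acccbb => accbb => acbb => abb
  | bcacaaa => bcaaa => baa => b
  | ccccbbcb
  | cbcc

aa->; ac->a; ca->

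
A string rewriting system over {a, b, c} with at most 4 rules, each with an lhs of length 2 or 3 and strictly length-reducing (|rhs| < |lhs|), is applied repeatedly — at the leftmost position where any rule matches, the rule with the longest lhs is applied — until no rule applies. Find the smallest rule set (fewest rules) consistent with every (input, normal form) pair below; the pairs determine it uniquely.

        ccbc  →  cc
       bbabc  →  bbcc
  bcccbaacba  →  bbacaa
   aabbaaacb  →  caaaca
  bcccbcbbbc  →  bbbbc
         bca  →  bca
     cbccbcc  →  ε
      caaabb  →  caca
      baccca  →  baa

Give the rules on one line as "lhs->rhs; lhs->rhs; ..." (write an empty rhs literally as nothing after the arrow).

ab->c; acb->ca; cb->; ccc->

  | ccbc => cc
  | bbabc => bbcc
  | bcccbaacba => bbaacba => bbacaa
  | aabbaaacb => acbaaacb => caaaacb => caaaca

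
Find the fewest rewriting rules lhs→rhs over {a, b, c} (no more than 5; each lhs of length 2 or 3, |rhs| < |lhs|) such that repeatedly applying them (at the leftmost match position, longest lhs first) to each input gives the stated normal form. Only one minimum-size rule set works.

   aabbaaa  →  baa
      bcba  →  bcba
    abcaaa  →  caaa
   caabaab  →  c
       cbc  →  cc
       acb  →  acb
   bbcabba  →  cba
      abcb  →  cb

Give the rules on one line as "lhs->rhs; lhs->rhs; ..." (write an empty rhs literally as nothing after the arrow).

  | aabbaaa => abaaa => baa
  | bcba
  | abcaaa => caaa
  | caabaab => cabab => cbb => c

ab->; aba->b; bb->; cbc->cc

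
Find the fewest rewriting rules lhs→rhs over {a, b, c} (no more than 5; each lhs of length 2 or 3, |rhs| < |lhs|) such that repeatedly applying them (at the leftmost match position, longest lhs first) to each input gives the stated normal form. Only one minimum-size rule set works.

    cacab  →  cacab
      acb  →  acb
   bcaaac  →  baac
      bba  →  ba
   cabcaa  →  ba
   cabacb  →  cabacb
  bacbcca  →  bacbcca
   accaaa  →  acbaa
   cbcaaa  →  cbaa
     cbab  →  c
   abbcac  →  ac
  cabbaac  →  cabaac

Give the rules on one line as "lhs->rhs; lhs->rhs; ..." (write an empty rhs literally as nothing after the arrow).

  | cacab
  | acb
  | bcaaac => bbaac => baac
  | bba => ba

abc->; bab->; bb->b; caa->ba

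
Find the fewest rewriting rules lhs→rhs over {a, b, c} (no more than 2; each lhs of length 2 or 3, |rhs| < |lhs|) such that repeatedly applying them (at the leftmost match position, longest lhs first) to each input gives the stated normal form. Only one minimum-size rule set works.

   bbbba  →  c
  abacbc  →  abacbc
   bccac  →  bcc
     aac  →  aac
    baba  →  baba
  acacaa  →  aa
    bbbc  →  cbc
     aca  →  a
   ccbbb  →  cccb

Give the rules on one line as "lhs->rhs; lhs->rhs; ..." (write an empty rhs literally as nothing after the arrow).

  | bbbba => cbba => cca => c
  | abacbc
  | bccac => bcc
  | aac

bb->c; ca->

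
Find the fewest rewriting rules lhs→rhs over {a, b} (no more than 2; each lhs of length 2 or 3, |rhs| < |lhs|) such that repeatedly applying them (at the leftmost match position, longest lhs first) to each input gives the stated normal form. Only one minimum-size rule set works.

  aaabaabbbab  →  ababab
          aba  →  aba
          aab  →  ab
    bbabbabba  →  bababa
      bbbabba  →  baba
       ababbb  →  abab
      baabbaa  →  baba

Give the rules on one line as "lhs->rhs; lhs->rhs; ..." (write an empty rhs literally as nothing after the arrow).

aa->a; bb->b

  | aaabaabbbab => aabaabbbab => abaabbbab => ababbbab => ababbab => ababab
  | aba
  | aab => ab
  | bbabbabba => babbabba => bababba => bababa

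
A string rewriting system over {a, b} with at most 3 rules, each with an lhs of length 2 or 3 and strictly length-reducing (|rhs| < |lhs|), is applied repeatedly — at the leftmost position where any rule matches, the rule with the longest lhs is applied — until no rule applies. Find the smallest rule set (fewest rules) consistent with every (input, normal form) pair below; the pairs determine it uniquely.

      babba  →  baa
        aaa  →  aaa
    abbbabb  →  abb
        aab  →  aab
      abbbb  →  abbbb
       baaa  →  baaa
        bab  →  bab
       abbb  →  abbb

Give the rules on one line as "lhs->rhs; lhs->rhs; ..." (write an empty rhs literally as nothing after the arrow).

  | babba => baa
  | aaa
  | abbbabb => ababb => abb
  | aab

aba->a; bba->a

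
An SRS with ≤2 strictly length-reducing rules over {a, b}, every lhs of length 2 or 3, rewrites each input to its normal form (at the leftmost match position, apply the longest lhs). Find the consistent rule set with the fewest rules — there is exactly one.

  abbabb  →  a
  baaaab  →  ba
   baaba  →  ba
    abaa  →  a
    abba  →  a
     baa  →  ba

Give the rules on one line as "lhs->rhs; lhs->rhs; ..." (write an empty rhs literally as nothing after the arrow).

  | abbabb => ababb => aabb => abb => ab => a
  | baaaab => baaab => baab => bab => ba
  | baaba => baba => baa => ba
  | abaa => aaa => aa => a

aa->a; ab->a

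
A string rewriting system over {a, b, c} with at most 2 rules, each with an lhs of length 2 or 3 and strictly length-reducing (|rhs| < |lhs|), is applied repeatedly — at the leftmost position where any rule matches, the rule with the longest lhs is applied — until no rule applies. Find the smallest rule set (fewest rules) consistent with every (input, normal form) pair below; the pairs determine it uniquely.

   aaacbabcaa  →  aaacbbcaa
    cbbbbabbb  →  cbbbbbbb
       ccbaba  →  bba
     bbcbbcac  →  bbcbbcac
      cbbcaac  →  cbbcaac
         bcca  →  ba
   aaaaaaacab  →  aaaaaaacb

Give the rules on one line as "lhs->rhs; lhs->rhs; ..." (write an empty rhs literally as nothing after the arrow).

ab->b; cc->

  | aaacbabcaa => aaacbbcaa
  | cbbbbabbb => cbbbbbbb
  | ccbaba => baba => bba
  | bbcbbcac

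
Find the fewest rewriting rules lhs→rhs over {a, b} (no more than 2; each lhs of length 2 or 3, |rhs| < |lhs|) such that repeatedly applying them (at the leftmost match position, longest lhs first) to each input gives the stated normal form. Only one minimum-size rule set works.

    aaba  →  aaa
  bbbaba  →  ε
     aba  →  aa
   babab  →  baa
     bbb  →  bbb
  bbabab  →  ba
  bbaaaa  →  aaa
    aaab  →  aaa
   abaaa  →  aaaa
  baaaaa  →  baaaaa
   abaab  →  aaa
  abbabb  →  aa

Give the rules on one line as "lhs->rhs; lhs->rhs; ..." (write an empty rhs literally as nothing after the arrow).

ab->a; bba->

  | aaba => aaa
  | bbbaba => bba => ε
  | aba => aa
  | babab => baab => baa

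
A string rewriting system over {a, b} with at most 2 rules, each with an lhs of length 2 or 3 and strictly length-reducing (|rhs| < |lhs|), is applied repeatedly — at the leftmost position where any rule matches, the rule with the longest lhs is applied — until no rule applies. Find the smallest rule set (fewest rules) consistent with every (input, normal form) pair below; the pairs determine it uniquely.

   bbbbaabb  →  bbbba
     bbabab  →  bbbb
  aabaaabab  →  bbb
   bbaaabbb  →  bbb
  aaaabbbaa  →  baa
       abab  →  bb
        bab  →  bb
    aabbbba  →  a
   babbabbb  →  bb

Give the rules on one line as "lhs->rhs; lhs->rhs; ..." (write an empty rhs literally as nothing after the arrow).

  | bbbbaabb => bbbba
  | bbabab => bbbab => bbbb
  | aabaaabab => abaaabab => baaabab => baabab => babab => bbab => bbb
  | bbaaabbb => bbaab => bbab => bbb

ab->b; abb->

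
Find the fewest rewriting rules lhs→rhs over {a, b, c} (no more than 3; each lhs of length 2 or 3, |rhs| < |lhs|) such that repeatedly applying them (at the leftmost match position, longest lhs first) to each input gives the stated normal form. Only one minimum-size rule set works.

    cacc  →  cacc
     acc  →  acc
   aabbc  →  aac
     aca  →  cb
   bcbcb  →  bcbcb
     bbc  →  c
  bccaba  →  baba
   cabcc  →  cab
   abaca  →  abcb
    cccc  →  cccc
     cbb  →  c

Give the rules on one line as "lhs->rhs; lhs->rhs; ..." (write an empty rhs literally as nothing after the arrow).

  | cacc
  | acc
  | aabbc => aac
  | aca => cb

aca->cb; bb->; bcc->b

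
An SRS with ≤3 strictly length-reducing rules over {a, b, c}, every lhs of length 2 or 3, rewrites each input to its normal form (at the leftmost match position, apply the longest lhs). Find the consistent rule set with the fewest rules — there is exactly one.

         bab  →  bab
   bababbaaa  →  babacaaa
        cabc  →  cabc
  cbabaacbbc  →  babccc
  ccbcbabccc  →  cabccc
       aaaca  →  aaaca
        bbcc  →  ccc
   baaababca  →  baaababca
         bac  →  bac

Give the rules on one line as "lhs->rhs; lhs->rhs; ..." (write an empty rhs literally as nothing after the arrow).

acb->cc; bb->c; cb->b

  | bab
  | bababbaaa => babacaaa
  | cabc
  | cbabaacbbc => babaacbbc => babaccbc => babacbc => babccc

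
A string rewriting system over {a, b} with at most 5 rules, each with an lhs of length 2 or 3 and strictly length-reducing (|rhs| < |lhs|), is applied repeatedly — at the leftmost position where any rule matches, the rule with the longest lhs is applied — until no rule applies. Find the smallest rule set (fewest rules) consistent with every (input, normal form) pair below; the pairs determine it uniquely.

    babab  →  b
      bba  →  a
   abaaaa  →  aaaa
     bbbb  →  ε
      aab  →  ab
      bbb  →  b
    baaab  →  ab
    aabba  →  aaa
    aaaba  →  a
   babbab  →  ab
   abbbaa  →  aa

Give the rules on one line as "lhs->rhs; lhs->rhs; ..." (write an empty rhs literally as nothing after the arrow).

aab->ab; abb->aa; ba->; bb->

  | babab => bab => b
  | bba => a
  | abaaaa => aaaa
  | bbbb => bb => ε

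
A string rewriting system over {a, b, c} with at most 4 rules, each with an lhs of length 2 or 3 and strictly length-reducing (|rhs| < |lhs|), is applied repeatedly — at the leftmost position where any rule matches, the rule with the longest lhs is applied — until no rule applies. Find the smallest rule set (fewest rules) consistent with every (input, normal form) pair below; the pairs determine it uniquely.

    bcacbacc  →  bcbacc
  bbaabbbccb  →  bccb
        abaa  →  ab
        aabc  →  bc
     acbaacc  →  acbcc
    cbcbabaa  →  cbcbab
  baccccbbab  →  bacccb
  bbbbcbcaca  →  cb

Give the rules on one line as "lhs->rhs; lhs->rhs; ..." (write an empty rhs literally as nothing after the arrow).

  | bcacbacc => bcbacc
  | bbaabbbccb => aabbbccb => bbbccb => bccb
  | abaa => ab
  | aabc => bc

aa->; bb->; ca->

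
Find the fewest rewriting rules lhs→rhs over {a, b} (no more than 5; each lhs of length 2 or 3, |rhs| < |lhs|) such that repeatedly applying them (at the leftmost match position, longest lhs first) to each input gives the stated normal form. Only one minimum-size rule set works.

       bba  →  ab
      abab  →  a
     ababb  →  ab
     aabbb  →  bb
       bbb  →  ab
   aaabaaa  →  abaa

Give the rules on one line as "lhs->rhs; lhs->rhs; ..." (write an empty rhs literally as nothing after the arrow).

  | bba => ab
  | abab => a
  | ababb => ab
  | aabbb => aaab => bb

aaa->b; bab->; bba->ab; bbb->ab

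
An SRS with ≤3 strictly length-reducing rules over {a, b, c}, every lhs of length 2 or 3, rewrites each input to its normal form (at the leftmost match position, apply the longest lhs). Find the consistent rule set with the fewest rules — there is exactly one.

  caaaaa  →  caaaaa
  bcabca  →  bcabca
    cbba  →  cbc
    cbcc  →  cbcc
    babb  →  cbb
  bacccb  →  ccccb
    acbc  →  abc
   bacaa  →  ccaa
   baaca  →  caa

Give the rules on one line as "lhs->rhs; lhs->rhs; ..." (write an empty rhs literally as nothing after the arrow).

  | caaaaa
  | bcabca
  | cbba => cbc
  | cbcc

ac->a; ba->c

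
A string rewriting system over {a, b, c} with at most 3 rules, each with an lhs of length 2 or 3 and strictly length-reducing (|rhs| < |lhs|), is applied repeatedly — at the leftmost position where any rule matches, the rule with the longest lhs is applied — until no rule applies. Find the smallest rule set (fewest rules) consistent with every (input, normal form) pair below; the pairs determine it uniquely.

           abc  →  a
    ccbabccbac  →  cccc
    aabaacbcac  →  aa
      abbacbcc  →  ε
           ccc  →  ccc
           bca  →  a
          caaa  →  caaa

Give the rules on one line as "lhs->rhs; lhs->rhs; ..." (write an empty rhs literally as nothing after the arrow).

  | abc => a
  | ccbabccbac => ccbccbac => cccbac => cccc
  | aabaacbcac => aaacbcac => aabcac => aaac => aa
  | abbacbcc => abcbcc => abcc => ac => ε

ac->; ba->; bc->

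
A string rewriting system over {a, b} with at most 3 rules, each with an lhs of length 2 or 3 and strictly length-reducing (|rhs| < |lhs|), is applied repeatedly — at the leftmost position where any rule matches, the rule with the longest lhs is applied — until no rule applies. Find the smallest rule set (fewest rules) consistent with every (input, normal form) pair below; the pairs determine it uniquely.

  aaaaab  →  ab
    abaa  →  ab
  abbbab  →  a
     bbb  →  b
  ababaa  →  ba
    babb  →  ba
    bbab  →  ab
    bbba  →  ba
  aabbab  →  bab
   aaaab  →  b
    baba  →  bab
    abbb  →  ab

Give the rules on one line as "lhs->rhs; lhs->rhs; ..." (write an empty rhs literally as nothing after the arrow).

aa->b; aba->ab; bb->

  | aaaaab => baaab => bbab => ab
  | abaa => aba => ab
  | abbbab => abab => abb => a
  | bbb => b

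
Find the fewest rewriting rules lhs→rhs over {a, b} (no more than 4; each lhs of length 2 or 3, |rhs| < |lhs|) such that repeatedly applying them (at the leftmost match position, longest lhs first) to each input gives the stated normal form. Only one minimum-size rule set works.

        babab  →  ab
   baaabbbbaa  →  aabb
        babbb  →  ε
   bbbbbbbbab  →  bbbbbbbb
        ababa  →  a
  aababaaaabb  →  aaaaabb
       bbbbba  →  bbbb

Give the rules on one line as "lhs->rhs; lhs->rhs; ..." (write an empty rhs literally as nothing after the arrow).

aba->a; ba->; bab->ba; bba->b

  | babab => baab => ab
  | baaabbbbaa => aabbbbaa => aabbba => aabb
  | babbb => babb => bab => ba => ε
  | bbbbbbbbab => bbbbbbbb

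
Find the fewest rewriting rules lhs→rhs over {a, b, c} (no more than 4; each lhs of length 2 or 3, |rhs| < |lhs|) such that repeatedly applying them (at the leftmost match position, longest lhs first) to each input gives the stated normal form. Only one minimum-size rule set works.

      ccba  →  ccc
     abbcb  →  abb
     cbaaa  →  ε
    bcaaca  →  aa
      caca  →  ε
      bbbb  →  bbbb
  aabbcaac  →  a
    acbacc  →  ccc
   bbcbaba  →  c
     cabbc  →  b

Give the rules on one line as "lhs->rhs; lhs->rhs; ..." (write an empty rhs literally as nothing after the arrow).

  | ccba => ccc
  | abbcb => abb
  | cbaaa => ccaa => ca => ε
  | bcaaca => aaca => aa

ac->; ba->c; bc->; ca->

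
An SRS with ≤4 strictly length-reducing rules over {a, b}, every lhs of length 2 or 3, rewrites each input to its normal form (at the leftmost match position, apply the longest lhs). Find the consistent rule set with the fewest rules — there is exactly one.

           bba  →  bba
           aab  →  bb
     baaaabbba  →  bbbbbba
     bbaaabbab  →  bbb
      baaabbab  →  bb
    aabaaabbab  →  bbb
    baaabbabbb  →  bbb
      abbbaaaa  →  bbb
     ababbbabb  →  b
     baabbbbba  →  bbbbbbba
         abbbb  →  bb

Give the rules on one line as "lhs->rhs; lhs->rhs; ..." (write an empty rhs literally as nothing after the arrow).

  | bba
  | aab => bb
  | baaaabbba => bbaabbba => bbbbbba
  | bbaaabbab => bbbabbab => bbbab => bbb

aa->b; ab->; abb->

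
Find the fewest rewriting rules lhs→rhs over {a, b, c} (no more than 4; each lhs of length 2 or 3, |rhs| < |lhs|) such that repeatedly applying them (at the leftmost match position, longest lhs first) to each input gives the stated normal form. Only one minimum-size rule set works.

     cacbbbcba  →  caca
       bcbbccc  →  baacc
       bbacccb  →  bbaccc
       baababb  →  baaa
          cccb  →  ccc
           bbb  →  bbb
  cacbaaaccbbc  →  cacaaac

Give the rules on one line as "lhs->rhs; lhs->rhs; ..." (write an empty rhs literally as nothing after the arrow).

  | cacbbbcba => cabbbcba => cabbcba => cabcba => cacba => caca
  | bcbbccc => bbbccc => baacc
  | bbacccb => bbaccc
  | baababb => baaabb => baaab => baaa

ab->a; bbc->aa; cb->c; cbb->bb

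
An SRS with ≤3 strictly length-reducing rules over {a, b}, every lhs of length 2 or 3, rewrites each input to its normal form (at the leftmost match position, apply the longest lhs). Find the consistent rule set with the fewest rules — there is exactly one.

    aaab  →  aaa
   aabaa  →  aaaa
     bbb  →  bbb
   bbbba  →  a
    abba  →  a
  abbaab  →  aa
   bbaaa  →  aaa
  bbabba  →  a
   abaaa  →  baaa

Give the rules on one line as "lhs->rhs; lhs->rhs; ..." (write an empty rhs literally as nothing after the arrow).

aab->aa; ab->b; bba->a

  | aaab => aaa
  | aabaa => aaaa
  | bbb
  | bbbba => bba => a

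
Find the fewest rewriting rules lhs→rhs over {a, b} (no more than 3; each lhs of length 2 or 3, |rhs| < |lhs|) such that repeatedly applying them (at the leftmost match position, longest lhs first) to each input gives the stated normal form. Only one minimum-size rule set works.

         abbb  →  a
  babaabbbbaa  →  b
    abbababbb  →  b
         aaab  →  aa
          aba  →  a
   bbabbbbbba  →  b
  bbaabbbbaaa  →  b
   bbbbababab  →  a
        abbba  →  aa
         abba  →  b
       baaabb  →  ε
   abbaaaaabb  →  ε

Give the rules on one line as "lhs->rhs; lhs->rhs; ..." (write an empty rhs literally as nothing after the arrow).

  | abbb => bb => a
  | babaabbbbaa => bbaabbbbaa => aaabbbbaa => aabbbaa => abbaa => baa => ba => b
  | abbababbb => bababbb => bbabbb => aabbb => abb => b
  | aaab => aa

ab->; ba->b; bb->a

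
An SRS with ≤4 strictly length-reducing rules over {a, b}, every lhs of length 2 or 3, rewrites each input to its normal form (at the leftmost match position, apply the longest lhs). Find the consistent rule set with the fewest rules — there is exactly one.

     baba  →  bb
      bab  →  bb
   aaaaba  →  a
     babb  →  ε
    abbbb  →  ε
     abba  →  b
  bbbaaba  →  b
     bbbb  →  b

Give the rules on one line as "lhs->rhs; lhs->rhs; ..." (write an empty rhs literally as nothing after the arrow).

  | baba => bba => bb
  | bab => bb
  | aaaaba => aaabb => aab => a
  | babb => bbb => ε

ab->; aba->bb; ba->b; bbb->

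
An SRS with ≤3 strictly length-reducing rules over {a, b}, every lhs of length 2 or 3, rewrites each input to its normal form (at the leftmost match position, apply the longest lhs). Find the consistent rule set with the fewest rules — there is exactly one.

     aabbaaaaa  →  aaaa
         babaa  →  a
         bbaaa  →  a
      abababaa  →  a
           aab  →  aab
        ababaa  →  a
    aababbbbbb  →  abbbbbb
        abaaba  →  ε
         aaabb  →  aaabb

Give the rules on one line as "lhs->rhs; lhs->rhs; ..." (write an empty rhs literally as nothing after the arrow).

aba->; ba->

  | aabbaaaaa => aabaaaa => aaaa
  | babaa => baa => a
  | bbaaa => baa => a
  | abababaa => babaa => baa => a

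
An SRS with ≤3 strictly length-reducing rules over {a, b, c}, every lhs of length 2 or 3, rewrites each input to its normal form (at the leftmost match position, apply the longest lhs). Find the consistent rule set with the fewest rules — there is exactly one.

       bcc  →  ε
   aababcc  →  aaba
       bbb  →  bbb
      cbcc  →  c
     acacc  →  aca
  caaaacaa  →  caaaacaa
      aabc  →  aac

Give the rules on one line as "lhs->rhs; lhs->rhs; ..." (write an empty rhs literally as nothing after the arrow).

  | bcc => cc => ε
  | aababcc => aabacc => aaba
  | bbb
  | cbcc => ccc => c

bc->c; cc->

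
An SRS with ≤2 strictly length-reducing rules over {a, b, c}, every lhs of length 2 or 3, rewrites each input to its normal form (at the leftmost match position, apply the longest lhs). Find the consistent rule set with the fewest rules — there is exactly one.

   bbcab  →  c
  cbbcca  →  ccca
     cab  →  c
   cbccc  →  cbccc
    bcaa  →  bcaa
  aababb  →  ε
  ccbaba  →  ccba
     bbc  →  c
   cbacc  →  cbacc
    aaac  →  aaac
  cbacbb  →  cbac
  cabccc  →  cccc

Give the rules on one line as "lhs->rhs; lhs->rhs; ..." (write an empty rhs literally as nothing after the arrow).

  | bbcab => cab => c
  | cbbcca => ccca
  | cab => c
  | cbccc

ab->; bb->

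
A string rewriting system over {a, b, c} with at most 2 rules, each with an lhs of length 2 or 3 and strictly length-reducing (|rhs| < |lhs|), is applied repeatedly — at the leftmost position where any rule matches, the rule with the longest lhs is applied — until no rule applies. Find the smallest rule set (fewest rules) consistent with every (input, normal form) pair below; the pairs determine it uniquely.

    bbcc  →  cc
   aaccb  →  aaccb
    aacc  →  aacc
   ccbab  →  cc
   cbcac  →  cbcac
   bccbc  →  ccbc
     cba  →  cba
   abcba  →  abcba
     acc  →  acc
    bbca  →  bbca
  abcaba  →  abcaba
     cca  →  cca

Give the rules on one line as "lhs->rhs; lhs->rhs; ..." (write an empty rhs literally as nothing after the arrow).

  | bbcc => bcc => cc
  | aaccb
  | aacc
  | ccbab => cc

bab->; bcc->cc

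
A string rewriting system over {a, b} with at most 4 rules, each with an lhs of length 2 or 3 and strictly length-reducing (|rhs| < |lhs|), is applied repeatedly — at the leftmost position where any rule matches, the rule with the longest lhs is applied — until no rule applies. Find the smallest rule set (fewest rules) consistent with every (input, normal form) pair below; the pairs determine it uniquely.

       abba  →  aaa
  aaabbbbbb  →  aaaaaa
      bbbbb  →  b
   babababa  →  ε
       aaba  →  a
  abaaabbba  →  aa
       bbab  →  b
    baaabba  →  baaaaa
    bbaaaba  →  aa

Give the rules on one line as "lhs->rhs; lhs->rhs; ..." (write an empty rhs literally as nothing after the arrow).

  | abba => aaa
  | aaabbbbbb => aaaabbbb => aaaaabb => aaaaaa
  | bbbbb => bbb => b
  | babababa => bbaba => aba => ε

ab->b; aba->; abb->aa; bb->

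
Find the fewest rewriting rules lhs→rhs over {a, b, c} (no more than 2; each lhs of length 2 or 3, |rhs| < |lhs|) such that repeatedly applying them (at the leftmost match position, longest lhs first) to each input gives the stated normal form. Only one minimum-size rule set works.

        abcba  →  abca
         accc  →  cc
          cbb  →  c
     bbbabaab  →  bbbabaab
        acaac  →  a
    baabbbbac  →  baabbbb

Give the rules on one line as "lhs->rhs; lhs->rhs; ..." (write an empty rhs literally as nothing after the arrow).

ac->; cb->c

  | abcba => abca
  | accc => cc
  | cbb => cb => c
  | bbbabaab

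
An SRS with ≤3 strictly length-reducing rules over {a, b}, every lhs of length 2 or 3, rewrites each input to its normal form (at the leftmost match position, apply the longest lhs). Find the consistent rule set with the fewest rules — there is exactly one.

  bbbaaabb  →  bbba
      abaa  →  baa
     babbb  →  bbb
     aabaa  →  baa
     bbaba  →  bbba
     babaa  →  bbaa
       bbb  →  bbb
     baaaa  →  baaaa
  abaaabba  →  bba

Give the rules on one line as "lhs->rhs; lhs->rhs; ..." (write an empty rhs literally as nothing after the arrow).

ab->; aba->ba

  | bbbaaabb => bbbaab => bbba
  | abaa => baa
  | babbb => bbb
  | aabaa => abaa => baa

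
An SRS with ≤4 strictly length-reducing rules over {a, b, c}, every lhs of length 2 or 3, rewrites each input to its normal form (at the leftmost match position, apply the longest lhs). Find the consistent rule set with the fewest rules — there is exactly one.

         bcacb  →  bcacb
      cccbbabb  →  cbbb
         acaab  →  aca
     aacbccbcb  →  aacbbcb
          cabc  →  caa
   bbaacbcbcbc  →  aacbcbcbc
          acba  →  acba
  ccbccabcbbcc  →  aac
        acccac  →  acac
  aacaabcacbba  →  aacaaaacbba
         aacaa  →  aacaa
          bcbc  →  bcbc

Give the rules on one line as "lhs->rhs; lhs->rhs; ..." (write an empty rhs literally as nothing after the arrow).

ab->; abc->aa; baa->aa; cc->

  | bcacb
  | cccbbabb => cbbabb => cbbb
  | acaab => aca
  | aacbccbcb => aacbbcb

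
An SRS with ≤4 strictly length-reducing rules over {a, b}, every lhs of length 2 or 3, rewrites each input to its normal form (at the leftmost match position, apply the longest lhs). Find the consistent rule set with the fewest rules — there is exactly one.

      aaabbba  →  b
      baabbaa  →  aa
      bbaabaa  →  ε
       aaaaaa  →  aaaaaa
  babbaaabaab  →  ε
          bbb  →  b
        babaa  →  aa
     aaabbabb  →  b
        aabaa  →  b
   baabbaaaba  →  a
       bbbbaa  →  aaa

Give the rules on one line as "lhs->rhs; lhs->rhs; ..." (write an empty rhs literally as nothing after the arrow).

  | aaabbba => aabba => aba => b
  | baabbaa => babaa => bba => aa
  | bbaabaa => aaabaa => aaba => ab => ε
  | aaaaaa

ab->; aba->b; bb->b; bba->aa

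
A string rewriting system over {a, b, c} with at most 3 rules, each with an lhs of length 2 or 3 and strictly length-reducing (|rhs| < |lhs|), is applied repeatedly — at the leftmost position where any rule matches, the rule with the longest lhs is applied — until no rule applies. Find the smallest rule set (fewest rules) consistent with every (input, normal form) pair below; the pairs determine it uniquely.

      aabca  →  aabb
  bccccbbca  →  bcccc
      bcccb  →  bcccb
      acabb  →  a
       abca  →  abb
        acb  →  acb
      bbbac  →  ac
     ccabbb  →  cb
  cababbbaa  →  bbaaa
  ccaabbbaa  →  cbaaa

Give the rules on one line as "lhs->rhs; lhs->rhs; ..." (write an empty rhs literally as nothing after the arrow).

bbb->; ca->b

  | aabca => aabb
  | bccccbbca => bccccbbb => bcccc
  | bcccb
  | acabb => abbb => a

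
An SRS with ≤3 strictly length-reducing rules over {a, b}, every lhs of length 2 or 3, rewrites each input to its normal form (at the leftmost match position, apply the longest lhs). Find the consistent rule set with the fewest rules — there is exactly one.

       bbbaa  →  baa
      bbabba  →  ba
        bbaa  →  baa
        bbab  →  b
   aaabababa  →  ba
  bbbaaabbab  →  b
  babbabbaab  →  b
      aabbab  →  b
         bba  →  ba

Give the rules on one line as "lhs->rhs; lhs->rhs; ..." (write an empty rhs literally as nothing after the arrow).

ab->b; bb->b

  | bbbaa => bbaa => baa
  | bbabba => babba => bbba => bba => ba
  | bbaa => baa
  | bbab => bab => bb => b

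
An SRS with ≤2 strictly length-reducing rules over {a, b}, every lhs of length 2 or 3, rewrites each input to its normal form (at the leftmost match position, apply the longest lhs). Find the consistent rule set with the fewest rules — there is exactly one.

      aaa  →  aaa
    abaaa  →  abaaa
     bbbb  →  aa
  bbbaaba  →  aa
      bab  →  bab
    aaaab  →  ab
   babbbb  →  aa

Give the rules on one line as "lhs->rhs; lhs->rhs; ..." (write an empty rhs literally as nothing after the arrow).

aab->bb; bb->a

  | aaa
  | abaaa
  | bbbb => abb => aa
  | bbbaaba => abaaba => abbba => aaba => bba => aa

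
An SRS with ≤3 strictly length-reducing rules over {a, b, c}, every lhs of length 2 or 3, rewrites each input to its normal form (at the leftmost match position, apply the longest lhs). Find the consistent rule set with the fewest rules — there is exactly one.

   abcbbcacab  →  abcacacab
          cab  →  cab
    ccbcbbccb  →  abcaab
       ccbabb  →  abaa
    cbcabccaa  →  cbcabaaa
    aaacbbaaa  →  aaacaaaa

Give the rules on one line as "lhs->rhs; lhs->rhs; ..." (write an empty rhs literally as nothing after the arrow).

bb->a; cc->a

  | abcbbcacab => abcacacab
  | cab
  | ccbcbbccb => abcbbccb => abcaccb => abcaab
  | ccbabb => ababb => abaa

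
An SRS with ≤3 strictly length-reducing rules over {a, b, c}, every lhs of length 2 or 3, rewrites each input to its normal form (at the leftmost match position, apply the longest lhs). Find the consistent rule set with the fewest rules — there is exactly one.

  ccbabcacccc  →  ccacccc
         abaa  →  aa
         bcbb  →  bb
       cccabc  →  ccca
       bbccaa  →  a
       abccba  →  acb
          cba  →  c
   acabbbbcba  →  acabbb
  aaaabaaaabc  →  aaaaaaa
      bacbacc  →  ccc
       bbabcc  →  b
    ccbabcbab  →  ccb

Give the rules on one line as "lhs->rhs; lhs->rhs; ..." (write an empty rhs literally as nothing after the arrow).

  | ccbabcacccc => ccbcacccc => ccacccc
  | abaa => aa
  | bcbb => bb
  | cccabc => ccca

ba->; bc->; bcc->cb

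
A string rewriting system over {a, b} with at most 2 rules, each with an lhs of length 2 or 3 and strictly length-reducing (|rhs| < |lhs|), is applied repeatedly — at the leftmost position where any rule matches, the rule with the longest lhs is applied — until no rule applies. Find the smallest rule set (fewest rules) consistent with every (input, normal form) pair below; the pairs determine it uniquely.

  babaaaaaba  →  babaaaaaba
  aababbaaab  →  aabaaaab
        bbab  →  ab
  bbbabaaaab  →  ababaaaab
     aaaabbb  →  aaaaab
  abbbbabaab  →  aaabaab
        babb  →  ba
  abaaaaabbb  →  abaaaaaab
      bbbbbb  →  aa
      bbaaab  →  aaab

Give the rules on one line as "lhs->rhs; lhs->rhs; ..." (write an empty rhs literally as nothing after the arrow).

  | babaaaaaba
  | aababbaaab => aabaaaab
  | bbab => ab
  | bbbabaaaab => ababaaaab

bb->; bbb->ab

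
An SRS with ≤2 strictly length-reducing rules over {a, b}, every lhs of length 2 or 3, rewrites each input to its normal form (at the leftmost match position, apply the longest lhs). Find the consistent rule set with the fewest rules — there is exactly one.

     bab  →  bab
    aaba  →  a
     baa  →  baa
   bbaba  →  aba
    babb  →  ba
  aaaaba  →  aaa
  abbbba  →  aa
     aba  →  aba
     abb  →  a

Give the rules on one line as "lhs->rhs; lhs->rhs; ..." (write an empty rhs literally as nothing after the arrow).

  | bab
  | aaba => a
  | baa
  | bbaba => aba

aab->; bb->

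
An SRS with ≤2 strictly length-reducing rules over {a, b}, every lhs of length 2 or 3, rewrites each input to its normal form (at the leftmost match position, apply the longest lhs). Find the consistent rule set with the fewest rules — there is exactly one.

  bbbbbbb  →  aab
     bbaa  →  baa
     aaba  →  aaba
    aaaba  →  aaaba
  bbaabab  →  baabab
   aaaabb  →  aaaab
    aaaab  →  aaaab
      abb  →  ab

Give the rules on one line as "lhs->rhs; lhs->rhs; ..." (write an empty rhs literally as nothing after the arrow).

  | bbbbbbb => abbbb => aab
  | bbaa => baa
  | aaba
  | aaaba

bb->b; bbb->a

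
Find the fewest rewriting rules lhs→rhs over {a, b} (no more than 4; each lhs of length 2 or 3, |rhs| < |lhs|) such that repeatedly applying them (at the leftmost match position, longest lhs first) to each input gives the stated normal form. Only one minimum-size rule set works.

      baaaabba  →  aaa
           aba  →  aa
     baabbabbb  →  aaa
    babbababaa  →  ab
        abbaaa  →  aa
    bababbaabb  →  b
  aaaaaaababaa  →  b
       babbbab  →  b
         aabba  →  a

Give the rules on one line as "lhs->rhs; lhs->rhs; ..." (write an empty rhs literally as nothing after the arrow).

  | baaaabba => baabba => bbba => aaa
  | aba => aa
  | baabbabbb => bbbabbb => aaabbb => abbb => aaa
  | babbababaa => abbababaa => abababaa => aababaa => babaa => abaa => ab

aab->b; ba->a; baa->b; bbb->aa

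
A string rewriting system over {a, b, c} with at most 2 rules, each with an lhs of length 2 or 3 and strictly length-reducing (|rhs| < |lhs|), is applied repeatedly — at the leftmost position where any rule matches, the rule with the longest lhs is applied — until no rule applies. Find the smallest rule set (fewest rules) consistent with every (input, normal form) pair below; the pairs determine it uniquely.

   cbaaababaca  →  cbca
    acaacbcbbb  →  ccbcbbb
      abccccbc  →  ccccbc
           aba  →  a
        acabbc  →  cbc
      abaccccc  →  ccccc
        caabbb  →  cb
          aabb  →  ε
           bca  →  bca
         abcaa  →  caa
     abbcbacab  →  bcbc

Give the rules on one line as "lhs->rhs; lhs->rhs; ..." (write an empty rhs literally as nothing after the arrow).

  | cbaaababaca => cbaaabaca => cbaaaca => cbaaca => cbaca => cbca
  | acaacbcbbb => caacbcbbb => cacbcbbb => ccbcbbb
  | abccccbc => ccccbc
  | aba => a

ab->; ac->c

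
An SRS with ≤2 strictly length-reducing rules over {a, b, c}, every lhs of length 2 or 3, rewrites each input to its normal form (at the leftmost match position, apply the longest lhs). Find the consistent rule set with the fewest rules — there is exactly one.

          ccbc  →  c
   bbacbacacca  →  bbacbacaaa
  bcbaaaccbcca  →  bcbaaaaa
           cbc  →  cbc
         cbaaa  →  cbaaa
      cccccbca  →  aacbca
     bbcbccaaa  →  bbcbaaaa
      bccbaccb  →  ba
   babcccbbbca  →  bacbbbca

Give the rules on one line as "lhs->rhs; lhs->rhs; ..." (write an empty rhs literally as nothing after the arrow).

  | ccbc => abc => c
  | bbacbacacca => bbacbacaaa
  | bcbaaaccbcca => bcbaaaabcca => bcbaaacca => bcbaaaaa
  | cbc

ab->; cc->a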